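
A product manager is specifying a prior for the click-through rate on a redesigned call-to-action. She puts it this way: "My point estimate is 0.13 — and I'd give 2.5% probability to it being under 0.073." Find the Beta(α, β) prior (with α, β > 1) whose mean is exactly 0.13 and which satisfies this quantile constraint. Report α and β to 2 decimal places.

α ≈ 13.64, β ≈ 91.29

With mean 0.13 fixed, write α = 0.13s, β = 0.87s where s = α+β.
Need P(θ < 0.073) = 0.025 under Beta(0.13s, 0.87s). Normal approximation: (q−m)/√(m(1−m)/s) ≈ z_{0.025} = -1.96, so s ≈ 0.13·0.87·(-1.96)²/(0.073−0.13)² = 133.7.
At s = 133.7: P(θ<0.073) ≈ 0.013. Adjusting to match 0.025 gives s ≈ 104.93.
So α = 0.13·104.93 ≈ 13.64, β = 0.87·104.93 ≈ 91.29.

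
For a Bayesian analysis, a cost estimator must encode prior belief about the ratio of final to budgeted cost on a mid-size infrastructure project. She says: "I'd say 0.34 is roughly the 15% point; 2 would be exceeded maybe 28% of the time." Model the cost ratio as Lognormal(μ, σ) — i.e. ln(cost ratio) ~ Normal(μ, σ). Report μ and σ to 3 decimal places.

μ ≈ 0.055, σ ≈ 1.094

If T ~ Lognormal(μ,σ) then ln T ~ Normal(μ,σ), so the p-quantile of ln T is μ + z_p·σ.
ln(0.34) = -1.079 and ln(2) = 0.6931; z_{0.15} = -1.036, z_{0.72} = 0.5828.
σ = (0.6931 − -1.079)/(0.5828 − (-1.036)) = 1.094.
μ = -1.079 − (-1.036)·1.094 = 0.055.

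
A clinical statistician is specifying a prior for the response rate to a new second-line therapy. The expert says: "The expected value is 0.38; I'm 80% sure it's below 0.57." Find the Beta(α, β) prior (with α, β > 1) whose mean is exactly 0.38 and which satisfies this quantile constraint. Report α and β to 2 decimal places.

α ≈ 1.70, β ≈ 2.77

With mean 0.38 fixed, write α = 0.38s, β = 0.62s where s = α+β.
Need P(θ < 0.57) = 0.8 under Beta(0.38s, 0.62s). Normal approximation: (q−m)/√(m(1−m)/s) ≈ z_{0.8} = 0.842, so s ≈ 0.38·0.62·(0.842)²/(0.57−0.38)² = 4.6.
At s = 4.6: P(θ<0.57) ≈ 0.804. Adjusting to match 0.8 gives s ≈ 4.47.
So α = 0.38·4.47 ≈ 1.70, β = 0.62·4.47 ≈ 2.77.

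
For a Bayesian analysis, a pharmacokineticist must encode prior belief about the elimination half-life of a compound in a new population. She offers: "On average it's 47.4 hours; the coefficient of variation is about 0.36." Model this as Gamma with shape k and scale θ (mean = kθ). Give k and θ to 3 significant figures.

k ≈ 7.72, θ ≈ 6.14

For Gamma(k, scale θ): mean = kθ, variance = kθ², so CV = 1/√k.
CV = 0.36, hence k = 1/CV² = 7.72.
Then θ = mean/k = 47.4/7.72 = 6.14.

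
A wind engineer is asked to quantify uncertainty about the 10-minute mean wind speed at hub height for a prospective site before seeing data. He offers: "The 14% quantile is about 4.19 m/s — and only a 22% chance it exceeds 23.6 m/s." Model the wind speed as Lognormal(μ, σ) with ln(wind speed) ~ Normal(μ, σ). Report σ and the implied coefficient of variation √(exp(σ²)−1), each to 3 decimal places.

σ ≈ 0.933, CV ≈ 1.178

If T ~ Lognormal(μ,σ) then ln T ~ Normal(μ,σ), so the p-quantile of ln T is μ + z_p·σ.
ln(4.19) = 1.433 and ln(23.6) = 3.161; z_{0.14} = -1.08, z_{0.78} = 0.7722.
σ = (3.161 − 1.433)/(0.7722 − (-1.08)) = 0.933.
μ = 1.433 − (-1.08)·0.933 = 2.441.
CV = √(exp(σ²)−1) = √(exp(0.8706)−1) = 1.178.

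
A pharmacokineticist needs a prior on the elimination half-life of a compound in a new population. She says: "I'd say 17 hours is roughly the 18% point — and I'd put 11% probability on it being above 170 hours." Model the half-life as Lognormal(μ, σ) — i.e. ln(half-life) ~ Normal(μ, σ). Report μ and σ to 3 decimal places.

μ ≈ 3.817, σ ≈ 1.075

If T ~ Lognormal(μ,σ) then ln T ~ Normal(μ,σ), so the p-quantile of ln T is μ + z_p·σ.
ln(17) = 2.833 and ln(170) = 5.136; z_{0.18} = -0.9154, z_{0.89} = 1.227.
σ = (5.136 − 2.833)/(1.227 − (-0.9154)) = 1.075.
μ = 2.833 − (-0.9154)·1.075 = 3.817.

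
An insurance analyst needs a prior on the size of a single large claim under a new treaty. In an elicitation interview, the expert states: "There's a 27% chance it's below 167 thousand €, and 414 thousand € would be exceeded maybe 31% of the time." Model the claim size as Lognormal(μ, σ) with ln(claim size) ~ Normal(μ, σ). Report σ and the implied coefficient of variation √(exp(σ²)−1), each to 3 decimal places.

If T ~ Lognormal(μ,σ) then ln T ~ Normal(μ,σ), so the p-quantile of ln T is μ + z_p·σ.
ln(167) = 5.118 and ln(414) = 6.026; z_{0.27} = -0.6128, z_{0.69} = 0.4959.
σ = (6.026 − 5.118)/(0.4959 − (-0.6128)) = 0.819.
μ = 5.118 − (-0.6128)·0.819 = 5.620.
CV = √(exp(σ²)−1) = √(exp(0.6706)−1) = 0.977.

σ ≈ 0.819, CV ≈ 0.977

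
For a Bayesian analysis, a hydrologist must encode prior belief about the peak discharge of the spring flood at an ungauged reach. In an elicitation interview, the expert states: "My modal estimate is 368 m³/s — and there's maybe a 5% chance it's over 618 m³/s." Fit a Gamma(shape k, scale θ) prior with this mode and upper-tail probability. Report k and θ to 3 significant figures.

k ≈ 11.4, θ ≈ 35.4

Gamma(k,θ) with k>1 has mode (k−1)θ, so θ = 368/(k−1).
Need P(X < 618) = 0.95 with θ tied to k this way. Start at k = 2, θ = 368: P(X<618) ≈ 0.500.
Too low — raise k to concentrate. Iterating converges to k ≈ 11.4.
Then θ = 368/(11.4−1) ≈ 35.4.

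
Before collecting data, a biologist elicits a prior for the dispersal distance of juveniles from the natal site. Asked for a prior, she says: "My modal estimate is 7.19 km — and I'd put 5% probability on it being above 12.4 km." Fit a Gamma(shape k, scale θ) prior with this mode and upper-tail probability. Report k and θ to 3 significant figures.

k ≈ 10.4, θ ≈ 0.765

Gamma(k,θ) with k>1 has mode (k−1)θ, so θ = 7.19/(k−1).
Need P(X < 12.4) = 0.95 with θ tied to k this way. Start at k = 2, θ = 7.19: P(X<12.4) ≈ 0.514.
Too low — raise k to concentrate. Iterating converges to k ≈ 10.4.
Then θ = 7.19/(10.4−1) ≈ 0.765.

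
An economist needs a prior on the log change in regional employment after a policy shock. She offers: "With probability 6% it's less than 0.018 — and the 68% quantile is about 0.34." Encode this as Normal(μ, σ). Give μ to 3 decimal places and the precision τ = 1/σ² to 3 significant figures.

The p-quantile of Normal(μ,σ) is μ + z_p·σ, with z_{0.06} = -1.555 and z_{0.68} = 0.4677.
Eliminate σ: μ = (z₂·x₁ − z₁·x₂)/(z₂ − z₁) = (0.4677·0.018 − (-1.555)·0.34)/2.022 = 0.266.
Then σ = (x₂ − x₁)/(z₂ − z₁) = (0.34 − 0.018)/2.022 = 0.159.
Precision τ = 1/σ² = 1/0.1592² = 39.5.

μ = 0.266, τ = 39.5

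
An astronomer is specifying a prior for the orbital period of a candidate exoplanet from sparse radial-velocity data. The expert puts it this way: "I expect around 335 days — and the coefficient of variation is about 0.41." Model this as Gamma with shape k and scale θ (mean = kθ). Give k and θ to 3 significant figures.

For Gamma(k, scale θ): mean = kθ, variance = kθ², so CV = 1/√k.
CV = 0.41, hence k = 1/CV² = 5.95.
Then θ = mean/k = 335/5.95 = 56.3.

k ≈ 5.95, θ ≈ 56.3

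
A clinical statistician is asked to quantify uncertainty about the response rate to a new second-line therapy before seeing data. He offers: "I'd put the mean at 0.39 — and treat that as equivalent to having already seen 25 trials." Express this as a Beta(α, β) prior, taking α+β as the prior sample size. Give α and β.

α = 9.75, β = 15.25

Under the effective-sample-size interpretation, Beta(α, β) has prior mean α/(α+β) and prior sample size α+β.
So α+β = 25 and α/(α+β) = 0.39, giving α = 0.39·25 = 9.75 and β = 25 − 9.75 = 15.25.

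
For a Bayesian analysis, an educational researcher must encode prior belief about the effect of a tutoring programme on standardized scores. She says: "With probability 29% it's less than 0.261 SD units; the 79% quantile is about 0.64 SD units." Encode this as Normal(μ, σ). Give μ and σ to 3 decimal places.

For Normal(μ,σ), the p-quantile is μ + z_p·σ. Here z_{0.29} = -0.5534, z_{0.79} = 0.8064.
So 0.261 = μ − 0.5534σ and 0.64 = μ + 0.8064σ.
Subtracting: σ = (0.64 − 0.261)/(0.8064 − (-0.5534)) = 0.279.
Then μ = 0.261 − (-0.5534)·0.279 = 0.415.

μ = 0.415, σ = 0.279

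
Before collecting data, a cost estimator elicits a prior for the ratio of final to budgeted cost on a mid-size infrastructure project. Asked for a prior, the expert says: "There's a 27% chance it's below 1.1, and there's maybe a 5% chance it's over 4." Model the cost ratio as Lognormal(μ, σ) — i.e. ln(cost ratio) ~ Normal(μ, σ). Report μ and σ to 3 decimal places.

μ ≈ 0.446, σ ≈ 0.572

If T ~ Lognormal(μ,σ) then ln T ~ Normal(μ,σ), so the p-quantile of ln T is μ + z_p·σ.
ln(1.1) = 0.09531 and ln(4) = 1.386; z_{0.27} = -0.6128, z_{0.95} = 1.645.
σ = (1.386 − 0.09531)/(1.645 − (-0.6128)) = 0.572.
μ = 0.09531 − (-0.6128)·0.572 = 0.446.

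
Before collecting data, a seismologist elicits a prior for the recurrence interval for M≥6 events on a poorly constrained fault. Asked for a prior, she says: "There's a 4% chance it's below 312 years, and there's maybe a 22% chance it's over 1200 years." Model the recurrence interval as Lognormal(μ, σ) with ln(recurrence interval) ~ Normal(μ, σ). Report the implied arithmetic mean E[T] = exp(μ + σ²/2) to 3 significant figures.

If T ~ Lognormal(μ,σ) then ln T ~ Normal(μ,σ), so the p-quantile of ln T is μ + z_p·σ.
ln(312) = 5.743 and ln(1200) = 7.09; z_{0.04} = -1.751, z_{0.78} = 0.7722.
σ = (7.09 − 5.743)/(0.7722 − (-1.751)) = 0.534.
μ = 5.743 − (-1.751)·0.534 = 6.678.
E[T] = exp(μ + σ²/2) = exp(6.678 + 0.1425) = 916 years.

E[T] ≈ 916 years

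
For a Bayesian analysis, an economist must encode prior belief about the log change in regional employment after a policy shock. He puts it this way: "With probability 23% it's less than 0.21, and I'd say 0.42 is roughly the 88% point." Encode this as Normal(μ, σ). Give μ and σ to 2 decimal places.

μ = 0.29, σ = 0.11

The p-quantile of Normal(μ,σ) is μ + z_p·σ, with z_{0.23} = -0.7388 and z_{0.88} = 1.175.
Eliminate σ: μ = (z₂·x₁ − z₁·x₂)/(z₂ − z₁) = (1.175·0.21 − (-0.7388)·0.42)/1.914 = 0.29.
Then σ = (x₂ − x₁)/(z₂ − z₁) = (0.42 − 0.21)/1.914 = 0.11.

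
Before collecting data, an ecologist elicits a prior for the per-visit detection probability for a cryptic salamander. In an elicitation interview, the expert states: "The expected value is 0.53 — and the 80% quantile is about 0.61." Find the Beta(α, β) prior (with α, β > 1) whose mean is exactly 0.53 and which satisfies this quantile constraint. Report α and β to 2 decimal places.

α ≈ 14.76, β ≈ 13.09

With mean 0.53 fixed, write α = 0.53s, β = 0.47s where s = α+β.
Need P(θ < 0.61) = 0.8 under Beta(0.53s, 0.47s). Normal approximation: (q−m)/√(m(1−m)/s) ≈ z_{0.8} = 0.842, so s ≈ 0.53·0.47·(0.842)²/(0.61−0.53)² = 27.6.
At s = 27.6: P(θ<0.61) ≈ 0.799. Adjusting to match 0.8 gives s ≈ 27.84.
So α = 0.53·27.84 ≈ 14.76, β = 0.47·27.84 ≈ 13.09.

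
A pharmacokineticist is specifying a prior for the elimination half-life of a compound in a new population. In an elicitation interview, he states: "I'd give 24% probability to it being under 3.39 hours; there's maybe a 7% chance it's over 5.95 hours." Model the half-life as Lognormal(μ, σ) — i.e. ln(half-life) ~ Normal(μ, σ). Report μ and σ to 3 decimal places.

If T ~ Lognormal(μ,σ) then ln T ~ Normal(μ,σ), so the p-quantile of ln T is μ + z_p·σ.
ln(3.39) = 1.221 and ln(5.95) = 1.783; z_{0.24} = -0.7063, z_{0.93} = 1.476.
σ = (1.783 − 1.221)/(1.476 − (-0.7063)) = 0.258.
μ = 1.221 − (-0.7063)·0.258 = 1.403.

μ ≈ 1.403, σ ≈ 0.258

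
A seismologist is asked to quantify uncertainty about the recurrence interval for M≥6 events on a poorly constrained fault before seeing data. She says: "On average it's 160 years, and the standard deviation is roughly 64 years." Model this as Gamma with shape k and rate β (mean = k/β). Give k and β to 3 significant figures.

For Gamma(k, rate β): mean = k/β, variance = k/β², so CV = 1/√k.
CV = SD/mean = 64/160 = 0.4, hence k = 1/CV² = 6.25.
Then β = k/mean = 6.25/160 = 0.0391.

k ≈ 6.25, β ≈ 0.0391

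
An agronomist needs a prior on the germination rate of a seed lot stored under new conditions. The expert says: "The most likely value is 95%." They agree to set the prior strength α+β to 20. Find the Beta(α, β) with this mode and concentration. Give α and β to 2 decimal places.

α = 18.10, β = 1.90

For α,β > 1 the Beta mode is (α−1)/(α+β−2). With α+β = 20, the mode is (α−1)/18.
Set (α−1)/18 = 0.95 → α = 1 + 0.95·18 = 18.10.
β = 20 − α = 1.90.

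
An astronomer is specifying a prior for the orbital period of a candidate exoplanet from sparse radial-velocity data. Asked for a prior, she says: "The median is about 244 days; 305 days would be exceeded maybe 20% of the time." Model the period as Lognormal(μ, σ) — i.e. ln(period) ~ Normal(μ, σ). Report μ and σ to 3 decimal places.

If T ~ Lognormal(μ,σ) then ln T ~ Normal(μ,σ), so the p-quantile of ln T is μ + z_p·σ.
ln(244) = 5.497 and ln(305) = 5.72; z_{0.5} = 0, z_{0.8} = 0.8416.
σ = (5.72 − 5.497)/(0.8416 − (0)) = 0.265.
μ = 5.497 − (0)·0.265 = 5.497.

μ ≈ 5.497, σ ≈ 0.265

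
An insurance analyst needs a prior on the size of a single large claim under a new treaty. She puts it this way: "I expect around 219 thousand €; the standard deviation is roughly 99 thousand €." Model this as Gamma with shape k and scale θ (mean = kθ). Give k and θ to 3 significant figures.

k ≈ 4.89, θ ≈ 44.8

For Gamma(k, scale θ): mean = kθ, variance = kθ², so CV = 1/√k.
CV = SD/mean = 99/219 = 0.4521, hence k = 1/CV² = 4.89.
Then θ = mean/k = 219/4.89 = 44.8.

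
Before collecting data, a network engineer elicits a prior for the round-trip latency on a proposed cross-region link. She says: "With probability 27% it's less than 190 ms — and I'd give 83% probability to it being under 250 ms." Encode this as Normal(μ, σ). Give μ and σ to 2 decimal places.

μ = 213.46, σ = 38.29

The p-quantile of Normal(μ,σ) is μ + z_p·σ, with z_{0.27} = -0.6128 and z_{0.83} = 0.9542.
Eliminate σ: μ = (z₂·x₁ − z₁·x₂)/(z₂ − z₁) = (0.9542·190 − (-0.6128)·250)/1.567 = 213.46.
Then σ = (x₂ − x₁)/(z₂ − z₁) = (250 − 190)/1.567 = 38.29.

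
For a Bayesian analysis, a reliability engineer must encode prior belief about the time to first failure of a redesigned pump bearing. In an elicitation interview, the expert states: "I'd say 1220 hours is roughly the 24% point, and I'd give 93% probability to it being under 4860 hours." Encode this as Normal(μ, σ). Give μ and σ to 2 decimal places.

μ = 2398.20, σ = 1668.12

The p-quantile of Normal(μ,σ) is μ + z_p·σ, with z_{0.24} = -0.7063 and z_{0.93} = 1.476.
Eliminate σ: μ = (z₂·x₁ − z₁·x₂)/(z₂ − z₁) = (1.476·1220 − (-0.7063)·4860)/2.182 = 2398.20.
Then σ = (x₂ − x₁)/(z₂ − z₁) = (4860 − 1220)/2.182 = 1668.12.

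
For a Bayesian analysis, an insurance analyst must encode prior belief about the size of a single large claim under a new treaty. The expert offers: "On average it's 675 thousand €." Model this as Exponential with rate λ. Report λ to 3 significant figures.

Exponential mean = 1/λ, so λ = 1/675.0 = 0.00148.

λ ≈ 0.00148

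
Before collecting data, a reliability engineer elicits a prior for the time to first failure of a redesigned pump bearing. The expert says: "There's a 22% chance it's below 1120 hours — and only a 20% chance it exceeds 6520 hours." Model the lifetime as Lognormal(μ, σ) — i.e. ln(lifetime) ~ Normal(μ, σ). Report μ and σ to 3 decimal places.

μ ≈ 7.864, σ ≈ 1.092

If T ~ Lognormal(μ,σ) then ln T ~ Normal(μ,σ), so the p-quantile of ln T is μ + z_p·σ.
ln(1120) = 7.021 and ln(6520) = 8.783; z_{0.22} = -0.7722, z_{0.8} = 0.8416.
σ = (8.783 − 7.021)/(0.8416 − (-0.7722)) = 1.092.
μ = 7.021 − (-0.7722)·1.092 = 7.864.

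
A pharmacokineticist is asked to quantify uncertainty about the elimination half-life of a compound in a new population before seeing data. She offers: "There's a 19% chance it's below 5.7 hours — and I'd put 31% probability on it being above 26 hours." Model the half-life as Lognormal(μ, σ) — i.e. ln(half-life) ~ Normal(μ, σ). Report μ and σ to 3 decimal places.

If T ~ Lognormal(μ,σ) then ln T ~ Normal(μ,σ), so the p-quantile of ln T is μ + z_p·σ.
ln(5.7) = 1.74 and ln(26) = 3.258; z_{0.19} = -0.8779, z_{0.69} = 0.4959.
σ = (3.258 − 1.74)/(0.4959 − (-0.8779)) = 1.105.
μ = 1.74 − (-0.8779)·1.105 = 2.710.

μ ≈ 2.710, σ ≈ 1.105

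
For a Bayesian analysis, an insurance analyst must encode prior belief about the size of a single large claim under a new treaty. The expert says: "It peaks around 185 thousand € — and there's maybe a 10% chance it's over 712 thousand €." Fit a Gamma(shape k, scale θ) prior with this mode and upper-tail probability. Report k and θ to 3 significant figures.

Gamma(k,θ) with k>1 has mode (k−1)θ, so θ = 185/(k−1).
Need P(X < 712) = 0.9 with θ tied to k this way. Start at k = 2, θ = 185: P(X<712) ≈ 0.897.
Too low — raise k to concentrate. Iterating converges to k ≈ 2.02.
Then θ = 185/(2.02−1) ≈ 182.

k ≈ 2.02, θ ≈ 182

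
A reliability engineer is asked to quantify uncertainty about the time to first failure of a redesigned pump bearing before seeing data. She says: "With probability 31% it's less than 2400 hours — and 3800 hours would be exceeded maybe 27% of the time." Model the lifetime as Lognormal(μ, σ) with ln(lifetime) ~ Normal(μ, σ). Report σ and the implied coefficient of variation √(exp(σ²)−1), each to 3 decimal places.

If T ~ Lognormal(μ,σ) then ln T ~ Normal(μ,σ), so the p-quantile of ln T is μ + z_p·σ.
ln(2400) = 7.783 and ln(3800) = 8.243; z_{0.31} = -0.4959, z_{0.73} = 0.6128.
σ = (8.243 − 7.783)/(0.6128 − (-0.4959)) = 0.414.
μ = 7.783 − (-0.4959)·0.414 = 7.989.
CV = √(exp(σ²)−1) = √(exp(0.1718)−1) = 0.433.

σ ≈ 0.414, CV ≈ 0.433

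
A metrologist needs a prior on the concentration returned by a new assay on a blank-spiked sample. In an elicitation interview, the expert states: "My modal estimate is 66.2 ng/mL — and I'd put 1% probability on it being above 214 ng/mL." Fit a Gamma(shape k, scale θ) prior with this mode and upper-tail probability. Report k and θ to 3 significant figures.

Gamma(k,θ) with k>1 has mode (k−1)θ, so θ = 66.2/(k−1).
Need P(X < 214) = 0.99 with θ tied to k this way. Start at k = 2, θ = 66.2: P(X<214) ≈ 0.833.
Too low — raise k to concentrate. Iterating converges to k ≈ 4.21.
Then θ = 66.2/(4.21−1) ≈ 20.6.

k ≈ 4.21, θ ≈ 20.6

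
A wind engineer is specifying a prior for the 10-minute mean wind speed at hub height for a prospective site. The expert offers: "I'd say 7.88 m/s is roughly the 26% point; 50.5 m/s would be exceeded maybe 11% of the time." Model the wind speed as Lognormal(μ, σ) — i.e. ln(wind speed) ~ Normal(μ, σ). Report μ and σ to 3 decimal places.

μ ≈ 2.703, σ ≈ 0.993

If T ~ Lognormal(μ,σ) then ln T ~ Normal(μ,σ), so the p-quantile of ln T is μ + z_p·σ.
ln(7.88) = 2.064 and ln(50.5) = 3.922; z_{0.26} = -0.6433, z_{0.89} = 1.227.
σ = (3.922 − 2.064)/(1.227 − (-0.6433)) = 0.993.
μ = 2.064 − (-0.6433)·0.993 = 2.703.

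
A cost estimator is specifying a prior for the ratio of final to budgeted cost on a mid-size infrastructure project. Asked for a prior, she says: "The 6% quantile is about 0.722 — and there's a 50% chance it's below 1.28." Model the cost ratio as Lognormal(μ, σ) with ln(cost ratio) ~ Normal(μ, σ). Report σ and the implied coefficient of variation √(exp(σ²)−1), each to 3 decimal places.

If T ~ Lognormal(μ,σ) then ln T ~ Normal(μ,σ), so the p-quantile of ln T is μ + z_p·σ.
ln(0.722) = -0.3257 and ln(1.28) = 0.2469; z_{0.06} = -1.555, z_{0.5} = 0.
σ = (0.2469 − -0.3257)/(0 − (-1.555)) = 0.368.
μ = -0.3257 − (-1.555)·0.368 = 0.247.
CV = √(exp(σ²)−1) = √(exp(0.1356)−1) = 0.381.

σ ≈ 0.368, CV ≈ 0.381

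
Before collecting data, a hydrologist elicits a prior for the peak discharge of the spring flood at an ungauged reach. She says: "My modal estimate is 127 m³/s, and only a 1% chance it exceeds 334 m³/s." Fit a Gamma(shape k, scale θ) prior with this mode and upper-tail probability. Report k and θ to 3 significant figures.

k ≈ 5.96, θ ≈ 25.6

Gamma(k,θ) with k>1 has mode (k−1)θ, so θ = 127/(k−1).
Need P(X < 334) = 0.99 with θ tied to k this way. Start at k = 2, θ = 127: P(X<334) ≈ 0.738.
Too low — raise k to concentrate. Iterating converges to k ≈ 5.96.
Then θ = 127/(5.96−1) ≈ 25.6.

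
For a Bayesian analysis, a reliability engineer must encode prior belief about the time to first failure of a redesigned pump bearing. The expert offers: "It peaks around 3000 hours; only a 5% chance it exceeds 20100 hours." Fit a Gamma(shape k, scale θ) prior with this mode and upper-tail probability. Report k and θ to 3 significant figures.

Gamma(k,θ) with k>1 has mode (k−1)θ, so θ = 3000/(k−1).
Need P(X < 20100) = 0.95 with θ tied to k this way. Start at k = 2, θ = 3000: P(X<20100) ≈ 0.991.
Too high — lower k to spread out. Iterating converges to k ≈ 1.61.
Then θ = 3000/(1.61−1) ≈ 4900.

k ≈ 1.61, θ ≈ 4900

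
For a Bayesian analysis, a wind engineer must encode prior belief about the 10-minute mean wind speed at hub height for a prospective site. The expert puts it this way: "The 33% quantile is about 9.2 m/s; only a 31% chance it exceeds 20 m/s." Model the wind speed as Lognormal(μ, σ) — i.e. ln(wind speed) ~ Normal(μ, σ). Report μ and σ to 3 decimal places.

μ ≈ 2.584, σ ≈ 0.830

If T ~ Lognormal(μ,σ) then ln T ~ Normal(μ,σ), so the p-quantile of ln T is μ + z_p·σ.
ln(9.2) = 2.219 and ln(20) = 2.996; z_{0.33} = -0.4399, z_{0.69} = 0.4959.
σ = (2.996 − 2.219)/(0.4959 − (-0.4399)) = 0.830.
μ = 2.219 − (-0.4399)·0.830 = 2.584.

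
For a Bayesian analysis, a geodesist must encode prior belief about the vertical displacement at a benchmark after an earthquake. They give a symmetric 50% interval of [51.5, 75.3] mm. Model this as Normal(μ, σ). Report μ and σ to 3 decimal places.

A symmetric 50% interval runs μ ± z·σ with z = 0.6745.
Half-width = 11.9, so σ = 11.9/0.6745 = 17.643.
μ is the interval midpoint, 63.400.

μ = 63.400, σ = 17.643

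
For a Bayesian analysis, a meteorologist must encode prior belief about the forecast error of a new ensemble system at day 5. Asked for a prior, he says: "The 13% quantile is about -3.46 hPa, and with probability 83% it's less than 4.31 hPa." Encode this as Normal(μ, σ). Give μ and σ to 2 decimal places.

The p-quantile of Normal(μ,σ) is μ + z_p·σ, with z_{0.13} = -1.126 and z_{0.83} = 0.9542.
Eliminate σ: μ = (z₂·x₁ − z₁·x₂)/(z₂ − z₁) = (0.9542·-3.46 − (-1.126)·4.31)/2.081 = 0.75.
Then σ = (x₂ − x₁)/(z₂ − z₁) = (4.31 − -3.46)/2.081 = 3.73.

μ = 0.75, σ = 3.73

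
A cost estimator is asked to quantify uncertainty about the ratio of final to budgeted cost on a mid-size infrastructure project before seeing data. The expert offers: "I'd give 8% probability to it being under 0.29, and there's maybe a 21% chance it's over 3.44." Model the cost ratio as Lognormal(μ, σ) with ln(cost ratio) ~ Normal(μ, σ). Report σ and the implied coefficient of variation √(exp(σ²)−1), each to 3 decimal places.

σ ≈ 1.118, CV ≈ 1.579

If T ~ Lognormal(μ,σ) then ln T ~ Normal(μ,σ), so the p-quantile of ln T is μ + z_p·σ.
ln(0.29) = -1.238 and ln(3.44) = 1.235; z_{0.08} = -1.405, z_{0.79} = 0.8064.
σ = (1.235 − -1.238)/(0.8064 − (-1.405)) = 1.118.
μ = -1.238 − (-1.405)·1.118 = 0.334.
CV = √(exp(σ²)−1) = √(exp(1.2508)−1) = 1.579.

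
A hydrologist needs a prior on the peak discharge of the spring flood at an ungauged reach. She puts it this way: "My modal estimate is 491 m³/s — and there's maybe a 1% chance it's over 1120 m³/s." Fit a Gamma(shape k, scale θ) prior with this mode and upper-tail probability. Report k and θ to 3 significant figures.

Gamma(k,θ) with k>1 has mode (k−1)θ, so θ = 491/(k−1).
Need P(X < 1120) = 0.99 with θ tied to k this way. Start at k = 2, θ = 491: P(X<1120) ≈ 0.665.
Too low — raise k to concentrate. Iterating converges to k ≈ 8.04.
Then θ = 491/(8.04−1) ≈ 69.8.

k ≈ 8.04, θ ≈ 69.8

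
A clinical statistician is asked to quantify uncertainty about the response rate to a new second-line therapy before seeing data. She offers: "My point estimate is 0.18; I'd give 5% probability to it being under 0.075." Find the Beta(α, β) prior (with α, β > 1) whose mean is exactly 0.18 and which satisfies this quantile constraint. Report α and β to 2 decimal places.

With mean 0.18 fixed, write α = 0.18s, β = 0.82s where s = α+β.
Need P(θ < 0.075) = 0.05 under Beta(0.18s, 0.82s). Normal approximation: (q−m)/√(m(1−m)/s) ≈ z_{0.05} = -1.64, so s ≈ 0.18·0.82·(-1.64)²/(0.075−0.18)² = 36.2.
At s = 36.2: P(θ<0.075) ≈ 0.025. Adjusting to match 0.05 gives s ≈ 26.74.
So α = 0.18·26.74 ≈ 4.81, β = 0.82·26.74 ≈ 21.93.

α ≈ 4.81, β ≈ 21.93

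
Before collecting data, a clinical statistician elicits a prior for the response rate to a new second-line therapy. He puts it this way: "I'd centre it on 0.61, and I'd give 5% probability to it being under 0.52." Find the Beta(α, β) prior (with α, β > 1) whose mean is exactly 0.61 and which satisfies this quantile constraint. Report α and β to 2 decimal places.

With mean 0.61 fixed, write α = 0.61s, β = 0.39s where s = α+β.
Need P(θ < 0.52) = 0.05 under Beta(0.61s, 0.39s). Normal approximation: (q−m)/√(m(1−m)/s) ≈ z_{0.05} = -1.64, so s ≈ 0.61·0.39·(-1.64)²/(0.52−0.61)² = 79.5.
At s = 79.5: P(θ<0.52) ≈ 0.052. Adjusting to match 0.05 gives s ≈ 81.36.
So α = 0.61·81.36 ≈ 49.63, β = 0.39·81.36 ≈ 31.73.

α ≈ 49.63, β ≈ 31.73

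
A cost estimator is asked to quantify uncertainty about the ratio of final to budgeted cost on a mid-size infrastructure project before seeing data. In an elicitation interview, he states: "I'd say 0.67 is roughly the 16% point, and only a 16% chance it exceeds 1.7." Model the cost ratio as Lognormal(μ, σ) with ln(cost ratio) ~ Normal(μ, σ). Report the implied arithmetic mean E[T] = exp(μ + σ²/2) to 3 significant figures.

If T ~ Lognormal(μ,σ) then ln T ~ Normal(μ,σ), so the p-quantile of ln T is μ + z_p·σ.
ln(0.67) = -0.4005 and ln(1.7) = 0.5306; z_{0.16} = -0.9945, z_{0.84} = 0.9945.
σ = (0.5306 − -0.4005)/(0.9945 − (-0.9945)) = 0.468.
μ = -0.4005 − (-0.9945)·0.468 = 0.065.
E[T] = exp(μ + σ²/2) = exp(0.065 + 0.1096) = 1.19.

E[T] ≈ 1.19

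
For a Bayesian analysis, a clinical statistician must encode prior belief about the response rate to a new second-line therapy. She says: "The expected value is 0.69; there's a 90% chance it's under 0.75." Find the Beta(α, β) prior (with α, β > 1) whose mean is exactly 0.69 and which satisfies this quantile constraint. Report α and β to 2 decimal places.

α ≈ 65.04, β ≈ 29.22

With mean 0.69 fixed, write α = 0.69s, β = 0.31s where s = α+β.
Need P(θ < 0.75) = 0.9 under Beta(0.69s, 0.31s). Normal approximation: (q−m)/√(m(1−m)/s) ≈ z_{0.9} = 1.28, so s ≈ 0.69·0.31·(1.28)²/(0.75−0.69)² = 97.6.
At s = 97.6: P(θ<0.75) ≈ 0.904. Adjusting to match 0.9 gives s ≈ 94.27.
So α = 0.69·94.27 ≈ 65.04, β = 0.31·94.27 ≈ 29.22.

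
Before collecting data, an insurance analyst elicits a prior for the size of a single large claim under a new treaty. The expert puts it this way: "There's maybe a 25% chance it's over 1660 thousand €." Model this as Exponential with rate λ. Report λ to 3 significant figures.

P(T > 1660.0) = e^(−λ·1660.0) = 0.25, so λ = −ln(0.25)/1660.0 = 0.000835.

λ ≈ 0.000835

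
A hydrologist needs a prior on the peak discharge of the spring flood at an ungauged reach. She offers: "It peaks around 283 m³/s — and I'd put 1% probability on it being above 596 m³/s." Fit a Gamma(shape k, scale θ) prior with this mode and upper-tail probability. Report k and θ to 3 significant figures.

k ≈ 9.77, θ ≈ 32.3

Gamma(k,θ) with k>1 has mode (k−1)θ, so θ = 283/(k−1).
Need P(X < 596) = 0.99 with θ tied to k this way. Start at k = 2, θ = 283: P(X<596) ≈ 0.622.
Too low — raise k to concentrate. Iterating converges to k ≈ 9.77.
Then θ = 283/(9.77−1) ≈ 32.3.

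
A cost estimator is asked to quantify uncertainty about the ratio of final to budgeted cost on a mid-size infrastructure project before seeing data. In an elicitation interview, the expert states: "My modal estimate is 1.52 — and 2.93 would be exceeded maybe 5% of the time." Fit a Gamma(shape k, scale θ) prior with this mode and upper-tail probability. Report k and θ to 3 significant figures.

Gamma(k,θ) with k>1 has mode (k−1)θ, so θ = 1.52/(k−1).
Need P(X < 2.93) = 0.95 with θ tied to k this way. Start at k = 2, θ = 1.52: P(X<2.93) ≈ 0.574.
Too low — raise k to concentrate. Iterating converges to k ≈ 7.45.
Then θ = 1.52/(7.45−1) ≈ 0.236.

k ≈ 7.45, θ ≈ 0.236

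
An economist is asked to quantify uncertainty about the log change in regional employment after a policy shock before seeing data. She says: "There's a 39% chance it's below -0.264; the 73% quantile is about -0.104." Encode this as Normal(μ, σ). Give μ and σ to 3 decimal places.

μ = -0.214, σ = 0.179

The p-quantile of Normal(μ,σ) is μ + z_p·σ, with z_{0.39} = -0.2793 and z_{0.73} = 0.6128.
Eliminate σ: μ = (z₂·x₁ − z₁·x₂)/(z₂ − z₁) = (0.6128·-0.264 − (-0.2793)·-0.104)/0.8921 = -0.214.
Then σ = (x₂ − x₁)/(z₂ − z₁) = (-0.104 − -0.264)/0.8921 = 0.179.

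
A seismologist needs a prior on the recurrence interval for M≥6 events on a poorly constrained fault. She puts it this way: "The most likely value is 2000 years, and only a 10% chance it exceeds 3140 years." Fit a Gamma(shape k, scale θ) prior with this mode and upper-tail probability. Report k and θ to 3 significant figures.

Gamma(k,θ) with k>1 has mode (k−1)θ, so θ = 2000/(k−1).
Need P(X < 3140) = 0.9 with θ tied to k this way. Start at k = 2, θ = 2000: P(X<3140) ≈ 0.465.
Too low — raise k to concentrate. Iterating converges to k ≈ 10.2.
Then θ = 2000/(10.2−1) ≈ 217.

k ≈ 10.2, θ ≈ 217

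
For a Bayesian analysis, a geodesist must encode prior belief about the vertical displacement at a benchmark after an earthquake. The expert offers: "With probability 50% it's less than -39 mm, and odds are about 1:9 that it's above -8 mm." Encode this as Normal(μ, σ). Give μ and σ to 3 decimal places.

For Normal(μ,σ), the p-quantile is μ + z_p·σ. Here z_{0.5} = 0, z_{0.9} = 1.282.
So -39 = μ + 0σ and -8 = μ + 1.282σ.
Subtracting: σ = (-8 − -39)/(1.282 − (0)) = 24.189.
Then μ = -39 − (0)·24.189 = -39.000.

μ = -39.000, σ = 24.189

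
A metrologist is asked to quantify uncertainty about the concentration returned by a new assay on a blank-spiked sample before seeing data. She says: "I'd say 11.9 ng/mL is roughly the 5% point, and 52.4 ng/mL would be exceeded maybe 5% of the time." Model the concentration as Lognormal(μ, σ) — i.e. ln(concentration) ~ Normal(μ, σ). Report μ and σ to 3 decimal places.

If T ~ Lognormal(μ,σ) then ln T ~ Normal(μ,σ), so the p-quantile of ln T is μ + z_p·σ.
ln(11.9) = 2.477 and ln(52.4) = 3.959; z_{0.05} = -1.645, z_{0.95} = 1.645.
σ = (3.959 − 2.477)/(1.645 − (-1.645)) = 0.451.
μ = 2.477 − (-1.645)·0.451 = 3.218.

μ ≈ 3.218, σ ≈ 0.451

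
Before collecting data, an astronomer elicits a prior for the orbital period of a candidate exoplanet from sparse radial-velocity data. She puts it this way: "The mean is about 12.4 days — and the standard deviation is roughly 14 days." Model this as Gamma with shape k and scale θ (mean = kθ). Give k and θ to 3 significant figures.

For Gamma(k, scale θ): mean = kθ, variance = kθ², so CV = 1/√k.
CV = SD/mean = 14/12.4 = 1.129, hence k = 1/CV² = 0.784.
Then θ = mean/k = 12.4/0.784 = 15.8.

k ≈ 0.784, θ ≈ 15.8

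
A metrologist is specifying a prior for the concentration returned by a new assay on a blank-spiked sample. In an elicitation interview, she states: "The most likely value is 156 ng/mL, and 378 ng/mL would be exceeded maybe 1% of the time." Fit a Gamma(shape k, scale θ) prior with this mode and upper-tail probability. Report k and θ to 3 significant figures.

Gamma(k,θ) with k>1 has mode (k−1)θ, so θ = 156/(k−1).
Need P(X < 378) = 0.99 with θ tied to k this way. Start at k = 2, θ = 156: P(X<378) ≈ 0.697.
Too low — raise k to concentrate. Iterating converges to k ≈ 7.03.
Then θ = 156/(7.03−1) ≈ 25.9.

k ≈ 7.03, θ ≈ 25.9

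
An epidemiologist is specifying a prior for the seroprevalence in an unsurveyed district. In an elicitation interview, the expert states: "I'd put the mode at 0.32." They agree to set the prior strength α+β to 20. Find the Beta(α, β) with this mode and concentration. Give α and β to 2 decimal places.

α = 6.76, β = 13.24

For α,β > 1 the Beta mode is (α−1)/(α+β−2). With α+β = 20, the mode is (α−1)/18.
Set (α−1)/18 = 0.32 → α = 1 + 0.32·18 = 6.76.
β = 20 − α = 13.24.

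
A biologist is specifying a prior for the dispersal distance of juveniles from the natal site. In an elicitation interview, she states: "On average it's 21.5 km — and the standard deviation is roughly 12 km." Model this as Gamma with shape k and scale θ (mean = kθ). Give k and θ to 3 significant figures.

k ≈ 3.21, θ ≈ 6.7

For Gamma(k, scale θ): mean = kθ, variance = kθ², so CV = 1/√k.
CV = SD/mean = 12/21.5 = 0.5581, hence k = 1/CV² = 3.21.
Then θ = mean/k = 21.5/3.21 = 6.7.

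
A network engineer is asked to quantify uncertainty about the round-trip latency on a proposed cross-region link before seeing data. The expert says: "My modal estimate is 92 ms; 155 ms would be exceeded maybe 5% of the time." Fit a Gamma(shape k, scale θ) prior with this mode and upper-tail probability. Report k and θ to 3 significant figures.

k ≈ 11.3, θ ≈ 8.96

Gamma(k,θ) with k>1 has mode (k−1)θ, so θ = 92/(k−1).
Need P(X < 155) = 0.95 with θ tied to k this way. Start at k = 2, θ = 92: P(X<155) ≈ 0.502.
Too low — raise k to concentrate. Iterating converges to k ≈ 11.3.
Then θ = 92/(11.3−1) ≈ 8.96.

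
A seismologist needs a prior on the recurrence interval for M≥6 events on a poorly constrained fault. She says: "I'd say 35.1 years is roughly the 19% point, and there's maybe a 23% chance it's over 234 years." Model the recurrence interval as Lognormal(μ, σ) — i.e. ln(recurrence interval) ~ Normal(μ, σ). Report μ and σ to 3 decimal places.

μ ≈ 4.588, σ ≈ 1.173

If T ~ Lognormal(μ,σ) then ln T ~ Normal(μ,σ), so the p-quantile of ln T is μ + z_p·σ.
ln(35.1) = 3.558 and ln(234) = 5.455; z_{0.19} = -0.8779, z_{0.77} = 0.7388.
σ = (5.455 − 3.558)/(0.7388 − (-0.8779)) = 1.173.
μ = 3.558 − (-0.8779)·1.173 = 4.588.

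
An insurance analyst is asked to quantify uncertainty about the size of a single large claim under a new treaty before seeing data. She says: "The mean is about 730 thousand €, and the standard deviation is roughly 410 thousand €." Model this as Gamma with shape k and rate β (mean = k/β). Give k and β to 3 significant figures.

k ≈ 3.17, β ≈ 0.00434

For Gamma(k, rate β): mean = k/β, variance = k/β², so CV = 1/√k.
CV = SD/mean = 410/730 = 0.5616, hence k = 1/CV² = 3.17.
Then β = k/mean = 3.17/730 = 0.00434.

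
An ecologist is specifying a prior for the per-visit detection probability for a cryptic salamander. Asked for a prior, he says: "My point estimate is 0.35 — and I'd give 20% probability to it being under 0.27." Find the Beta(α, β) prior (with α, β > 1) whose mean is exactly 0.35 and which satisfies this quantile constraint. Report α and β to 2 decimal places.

With mean 0.35 fixed, write α = 0.35s, β = 0.65s where s = α+β.
Need P(θ < 0.27) = 0.2 under Beta(0.35s, 0.65s). Normal approximation: (q−m)/√(m(1−m)/s) ≈ z_{0.2} = -0.842, so s ≈ 0.35·0.65·(-0.842)²/(0.27−0.35)² = 25.2.
At s = 25.2: P(θ<0.27) ≈ 0.204. Adjusting to match 0.2 gives s ≈ 25.86.
So α = 0.35·25.86 ≈ 9.05, β = 0.65·25.86 ≈ 16.81.

α ≈ 9.05, β ≈ 16.81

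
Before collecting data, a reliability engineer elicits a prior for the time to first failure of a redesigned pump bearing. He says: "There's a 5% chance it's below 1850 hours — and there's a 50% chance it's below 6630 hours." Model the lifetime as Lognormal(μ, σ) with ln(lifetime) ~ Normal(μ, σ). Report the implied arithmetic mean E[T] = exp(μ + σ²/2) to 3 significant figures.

E[T] ≈ 8960 hours

If T ~ Lognormal(μ,σ) then ln T ~ Normal(μ,σ), so the p-quantile of ln T is μ + z_p·σ.
ln(1850) = 7.523 and ln(6630) = 8.799; z_{0.05} = -1.645, z_{0.5} = 0.
σ = (8.799 − 7.523)/(0 − (-1.645)) = 0.776.
μ = 7.523 − (-1.645)·0.776 = 8.799.
E[T] = exp(μ + σ²/2) = exp(8.799 + 0.3011) = 8960 hours.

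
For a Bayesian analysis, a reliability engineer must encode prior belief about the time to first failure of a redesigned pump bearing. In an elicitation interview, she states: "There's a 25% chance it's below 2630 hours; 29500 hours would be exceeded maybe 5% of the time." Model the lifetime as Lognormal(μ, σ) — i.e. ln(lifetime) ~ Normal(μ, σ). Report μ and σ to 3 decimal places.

If T ~ Lognormal(μ,σ) then ln T ~ Normal(μ,σ), so the p-quantile of ln T is μ + z_p·σ.
ln(2630) = 7.875 and ln(29500) = 10.29; z_{0.25} = -0.6745, z_{0.95} = 1.645.
σ = (10.29 − 7.875)/(1.645 − (-0.6745)) = 1.042.
μ = 7.875 − (-0.6745)·1.042 = 8.578.

μ ≈ 8.578, σ ≈ 1.042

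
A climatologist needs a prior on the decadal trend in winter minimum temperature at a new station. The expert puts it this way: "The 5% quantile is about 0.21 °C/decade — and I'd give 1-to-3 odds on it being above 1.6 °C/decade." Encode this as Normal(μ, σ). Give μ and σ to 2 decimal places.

For Normal(μ,σ), the p-quantile is μ + z_p·σ. Here z_{0.05} = -1.645, z_{0.75} = 0.6745.
So 0.21 = μ − 1.645σ and 1.6 = μ + 0.6745σ.
Subtracting: σ = (1.6 − 0.21)/(0.6745 − (-1.645)) = 0.60.
Then μ = 0.21 − (-1.645)·0.60 = 1.20.

μ = 1.20, σ = 0.60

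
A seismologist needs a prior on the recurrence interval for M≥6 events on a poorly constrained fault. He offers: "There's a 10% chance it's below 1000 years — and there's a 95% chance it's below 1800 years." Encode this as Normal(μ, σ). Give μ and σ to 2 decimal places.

For Normal(μ,σ), the p-quantile is μ + z_p·σ. Here z_{0.1} = -1.282, z_{0.95} = 1.645.
So 1000 = μ − 1.282σ and 1800 = μ + 1.645σ.
Subtracting: σ = (1800 − 1000)/(1.645 − (-1.282)) = 273.37.
Then μ = 1000 − (-1.282)·273.37 = 1350.34.

μ = 1350.34, σ = 273.37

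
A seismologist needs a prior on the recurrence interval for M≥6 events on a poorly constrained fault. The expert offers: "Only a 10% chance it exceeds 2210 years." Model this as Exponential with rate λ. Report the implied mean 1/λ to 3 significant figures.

mean ≈ 960 years

P(T > 2210.0) = e^(−λ·2210.0) = 0.1, so λ = −ln(0.1)/2210.0 = 0.00104.
Mean = 1/λ = 960 years.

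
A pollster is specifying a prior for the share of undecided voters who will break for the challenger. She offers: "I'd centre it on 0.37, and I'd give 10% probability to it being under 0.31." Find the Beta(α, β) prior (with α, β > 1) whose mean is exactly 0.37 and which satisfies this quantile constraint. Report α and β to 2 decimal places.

With mean 0.37 fixed, write α = 0.37s, β = 0.63s where s = α+β.
Need P(θ < 0.31) = 0.1 under Beta(0.37s, 0.63s). Normal approximation: (q−m)/√(m(1−m)/s) ≈ z_{0.1} = -1.28, so s ≈ 0.37·0.63·(-1.28)²/(0.31−0.37)² = 106.3.
At s = 106.3: P(θ<0.31) ≈ 0.097. Adjusting to match 0.1 gives s ≈ 104.03.
So α = 0.37·104.03 ≈ 38.49, β = 0.63·104.03 ≈ 65.54.

α ≈ 38.49, β ≈ 65.54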